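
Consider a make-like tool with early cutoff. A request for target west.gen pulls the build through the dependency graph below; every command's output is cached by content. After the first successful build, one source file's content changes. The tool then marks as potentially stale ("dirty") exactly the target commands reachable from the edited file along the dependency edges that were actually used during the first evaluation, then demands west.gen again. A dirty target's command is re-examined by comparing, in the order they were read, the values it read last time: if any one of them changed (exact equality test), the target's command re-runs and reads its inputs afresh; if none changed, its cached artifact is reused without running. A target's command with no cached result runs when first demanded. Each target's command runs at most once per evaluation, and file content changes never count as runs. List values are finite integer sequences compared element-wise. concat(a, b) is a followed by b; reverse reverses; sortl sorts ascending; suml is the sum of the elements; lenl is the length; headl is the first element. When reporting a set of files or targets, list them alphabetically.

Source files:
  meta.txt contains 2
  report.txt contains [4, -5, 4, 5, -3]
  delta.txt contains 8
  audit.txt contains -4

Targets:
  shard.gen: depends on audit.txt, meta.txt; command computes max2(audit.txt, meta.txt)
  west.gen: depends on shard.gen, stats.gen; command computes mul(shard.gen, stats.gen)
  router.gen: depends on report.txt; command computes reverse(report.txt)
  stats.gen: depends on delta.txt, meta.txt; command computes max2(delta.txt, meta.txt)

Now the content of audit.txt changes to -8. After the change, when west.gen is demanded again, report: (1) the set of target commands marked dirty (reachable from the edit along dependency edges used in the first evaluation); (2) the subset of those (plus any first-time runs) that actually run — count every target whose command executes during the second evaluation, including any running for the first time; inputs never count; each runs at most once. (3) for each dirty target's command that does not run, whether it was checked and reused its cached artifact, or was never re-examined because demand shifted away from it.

First demand of the output computes:
  shard.gen = max2(-4, 2) = 2
  stats.gen = max2(8, 2) = 8
  west.gen = mul(2, 8) = 16

After the edit, cleaning proceeds:
  shard.gen: a read changed (audit.txt -4->-8) — executes, giving 2 — identical to its old value.
  west.gen: dirty, but its reads are unchanged (shard.gen unchanged, stats.gen unchanged); cached 16 stands.

Note the absorption at shard.gen: it re-runs yet its value is the same, leaving the output's value untouched.

The edit dirties: shard.gen, west.gen.
1 target commands run: shard.gen.
Cache hits after checking: west.gen.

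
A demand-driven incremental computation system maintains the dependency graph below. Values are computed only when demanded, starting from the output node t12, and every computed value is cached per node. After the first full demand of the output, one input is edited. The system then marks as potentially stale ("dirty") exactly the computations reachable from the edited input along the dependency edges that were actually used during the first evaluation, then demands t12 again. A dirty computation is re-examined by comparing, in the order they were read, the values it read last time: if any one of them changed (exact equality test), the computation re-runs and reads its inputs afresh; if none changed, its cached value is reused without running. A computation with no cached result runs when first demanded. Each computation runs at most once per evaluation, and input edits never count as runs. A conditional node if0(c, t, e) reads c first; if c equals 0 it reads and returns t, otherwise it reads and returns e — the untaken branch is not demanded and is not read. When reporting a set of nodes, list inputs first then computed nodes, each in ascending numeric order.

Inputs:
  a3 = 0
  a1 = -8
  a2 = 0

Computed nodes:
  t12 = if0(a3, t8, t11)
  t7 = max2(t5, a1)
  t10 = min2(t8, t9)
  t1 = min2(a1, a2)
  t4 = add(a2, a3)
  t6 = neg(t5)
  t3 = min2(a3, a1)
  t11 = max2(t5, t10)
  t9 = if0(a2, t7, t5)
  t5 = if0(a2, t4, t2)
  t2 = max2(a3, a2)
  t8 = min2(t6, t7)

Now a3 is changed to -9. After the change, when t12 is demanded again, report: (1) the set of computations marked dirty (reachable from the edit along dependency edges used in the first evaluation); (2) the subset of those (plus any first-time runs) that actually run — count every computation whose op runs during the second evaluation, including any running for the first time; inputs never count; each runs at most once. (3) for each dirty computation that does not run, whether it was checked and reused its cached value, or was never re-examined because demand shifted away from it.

Marked dirty: t4, t5, t6, t7, t8, t12.
Computations that run: t4, t5, t6, t7, t8, t9, t10, t11, t12 — 9 in total.
Every dirty computation ran.
Key observation: a condition flipped, so demand reaches new nodes — t9, t10, t11 run for the first time.

First evaluation (everything demanded from the output):
  t4 = add(0, 0) = 0
  t5 = if0(a2=0 -> then branch t4) = 0
  t6 = neg(0) = 0
  t7 = max2(0, -8) = 0
  t8 = min2(0, 0) = 0
  t12 = if0(a3=0 -> then branch t8) = 0

Propagation after the edit:
  t4: runs — a3 0->-9; result -9.
  t5: runs — t4 0->-9; result -9.
  t6: runs — t5 0->-9; result 9.
  t7: runs — t5 0->-9; result -8.
  t8: runs — t6 0->9; t7 0->-8; result -8.
  t9: demanded for the first time — runs, produces -8.
  t10: demanded for the first time — runs, produces -8.
  t11: demanded for the first time — runs, produces -8.
  t12: runs — a3 0->-9; t8 0->-8; result -8.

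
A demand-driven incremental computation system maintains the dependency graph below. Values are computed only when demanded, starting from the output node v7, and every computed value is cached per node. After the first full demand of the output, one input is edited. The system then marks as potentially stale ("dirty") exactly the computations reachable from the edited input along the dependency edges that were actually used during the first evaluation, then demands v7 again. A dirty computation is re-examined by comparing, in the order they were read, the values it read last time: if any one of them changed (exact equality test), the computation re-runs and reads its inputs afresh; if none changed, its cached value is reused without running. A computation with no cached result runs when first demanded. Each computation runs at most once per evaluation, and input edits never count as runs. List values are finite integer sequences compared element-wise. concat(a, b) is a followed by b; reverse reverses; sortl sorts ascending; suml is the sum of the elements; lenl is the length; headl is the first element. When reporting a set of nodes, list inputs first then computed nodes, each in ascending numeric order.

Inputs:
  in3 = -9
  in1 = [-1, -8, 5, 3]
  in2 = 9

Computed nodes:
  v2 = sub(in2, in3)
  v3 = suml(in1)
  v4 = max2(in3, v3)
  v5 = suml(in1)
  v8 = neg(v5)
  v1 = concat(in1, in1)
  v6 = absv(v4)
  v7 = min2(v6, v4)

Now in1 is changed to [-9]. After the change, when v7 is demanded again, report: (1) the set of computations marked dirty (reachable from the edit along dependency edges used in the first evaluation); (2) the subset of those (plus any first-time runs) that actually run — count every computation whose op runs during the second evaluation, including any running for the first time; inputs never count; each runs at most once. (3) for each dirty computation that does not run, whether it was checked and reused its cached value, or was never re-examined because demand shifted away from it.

Marked dirty: v3, v4, v6, v7.
Computations that run: v3, v4, v6, v7 — 4 in total.
Every dirty computation ran.

First evaluation (everything demanded from the output):
  v3 = suml([-1, -8, 5, 3]) = -1
  v4 = max2(-9, -1) = -1
  v6 = absv(-1) = 1
  v7 = min2(1, -1) = -1

Propagation after the edit:
  v3: runs — in1 [-1, -8, 5, 3]->[-9]; result -9.
  v4: runs — v3 -1->-9; result -9.
  v6: runs — v4 -1->-9; result 9.
  v7: runs — v6 1->9; v4 -1->-9; result -9.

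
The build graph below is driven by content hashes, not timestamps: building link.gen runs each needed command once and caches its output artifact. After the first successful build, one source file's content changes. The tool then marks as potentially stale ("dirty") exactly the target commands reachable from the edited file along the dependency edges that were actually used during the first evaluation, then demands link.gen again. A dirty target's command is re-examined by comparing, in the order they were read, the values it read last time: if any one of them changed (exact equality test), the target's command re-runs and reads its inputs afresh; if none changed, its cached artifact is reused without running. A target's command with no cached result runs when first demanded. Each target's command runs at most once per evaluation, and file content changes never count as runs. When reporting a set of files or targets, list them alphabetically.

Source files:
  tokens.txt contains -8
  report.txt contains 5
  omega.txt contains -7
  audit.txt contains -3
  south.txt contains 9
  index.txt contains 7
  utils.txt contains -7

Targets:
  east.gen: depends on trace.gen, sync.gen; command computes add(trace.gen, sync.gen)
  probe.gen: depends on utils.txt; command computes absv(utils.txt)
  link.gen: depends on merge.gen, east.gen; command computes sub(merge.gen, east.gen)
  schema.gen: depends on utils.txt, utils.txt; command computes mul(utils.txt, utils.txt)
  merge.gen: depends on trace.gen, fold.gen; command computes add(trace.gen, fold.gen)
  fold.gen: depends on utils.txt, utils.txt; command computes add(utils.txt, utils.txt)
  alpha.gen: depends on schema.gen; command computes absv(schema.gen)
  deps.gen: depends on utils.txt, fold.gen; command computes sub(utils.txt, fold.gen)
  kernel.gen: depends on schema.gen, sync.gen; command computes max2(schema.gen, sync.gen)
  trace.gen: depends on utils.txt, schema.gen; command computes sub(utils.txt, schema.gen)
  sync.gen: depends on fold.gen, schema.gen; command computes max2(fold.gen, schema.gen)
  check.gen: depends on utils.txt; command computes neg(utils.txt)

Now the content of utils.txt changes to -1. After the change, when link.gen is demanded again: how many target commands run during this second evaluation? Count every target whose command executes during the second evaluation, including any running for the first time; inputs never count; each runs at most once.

Run set: east.gen, fold.gen, link.gen, merge.gen, schema.gen, sync.gen, trace.gen (7 run).

Initial pass — values computed on the first demand:
  fold.gen = add(-7, -7) = -14
  schema.gen = mul(-7, -7) = 49
  sync.gen = max2(-14, 49) = 49
  trace.gen = sub(-7, 49) = -56
  east.gen = add(-56, 49) = -7
  merge.gen = add(-56, -14) = -70
  link.gen = sub(-70, -7) = -63

Second demand — change propagation:
  fold.gen: re-runs because utils.txt -7->-1; utils.txt -7->-1; new result -2.
  schema.gen: re-runs because utils.txt -7->-1; utils.txt -7->-1; new result 1.
  sync.gen: re-runs because fold.gen -14->-2; schema.gen 49->1; new result 1.
  trace.gen: re-runs because utils.txt -7->-1; schema.gen 49->1; new result -2.
  east.gen: re-runs because trace.gen -56->-2; sync.gen 49->1; new result -1.
  merge.gen: re-runs because trace.gen -56->-2; fold.gen -14->-2; new result -4.
  link.gen: re-runs because merge.gen -70->-4; east.gen -7->-1; new result -3.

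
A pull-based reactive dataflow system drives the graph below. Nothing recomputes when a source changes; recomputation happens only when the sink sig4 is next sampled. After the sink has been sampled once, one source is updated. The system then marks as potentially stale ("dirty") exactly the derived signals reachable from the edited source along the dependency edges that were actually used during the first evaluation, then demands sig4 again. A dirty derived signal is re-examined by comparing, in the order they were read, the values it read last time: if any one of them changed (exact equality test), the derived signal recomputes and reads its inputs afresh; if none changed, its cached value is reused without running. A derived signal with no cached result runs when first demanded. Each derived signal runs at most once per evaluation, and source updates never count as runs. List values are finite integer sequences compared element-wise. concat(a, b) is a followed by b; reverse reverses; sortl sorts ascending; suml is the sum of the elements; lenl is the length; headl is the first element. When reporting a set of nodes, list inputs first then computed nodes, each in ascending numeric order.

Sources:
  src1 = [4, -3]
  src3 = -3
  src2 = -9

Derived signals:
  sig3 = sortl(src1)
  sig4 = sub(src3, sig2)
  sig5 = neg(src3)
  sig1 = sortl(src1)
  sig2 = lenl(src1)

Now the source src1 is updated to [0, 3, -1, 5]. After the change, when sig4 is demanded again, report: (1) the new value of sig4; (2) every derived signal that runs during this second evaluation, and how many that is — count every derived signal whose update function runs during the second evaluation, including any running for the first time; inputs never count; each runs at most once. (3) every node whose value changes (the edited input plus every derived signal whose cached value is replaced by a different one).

First evaluation (everything demanded from the output):
  sig2 = lenl([4, -3]) = 2
  sig4 = sub(-3, 2) = -5

Propagation after the edit:
  sig2: runs — src1 [4, -3]->[0, 3, -1, 5]; result 4.
  sig4: runs — sig2 2->4; result -7.

New value of sig4: -7.
Derived signals that run: sig2, sig4 — 2 in total.
Values that change: src1, sig2, sig4.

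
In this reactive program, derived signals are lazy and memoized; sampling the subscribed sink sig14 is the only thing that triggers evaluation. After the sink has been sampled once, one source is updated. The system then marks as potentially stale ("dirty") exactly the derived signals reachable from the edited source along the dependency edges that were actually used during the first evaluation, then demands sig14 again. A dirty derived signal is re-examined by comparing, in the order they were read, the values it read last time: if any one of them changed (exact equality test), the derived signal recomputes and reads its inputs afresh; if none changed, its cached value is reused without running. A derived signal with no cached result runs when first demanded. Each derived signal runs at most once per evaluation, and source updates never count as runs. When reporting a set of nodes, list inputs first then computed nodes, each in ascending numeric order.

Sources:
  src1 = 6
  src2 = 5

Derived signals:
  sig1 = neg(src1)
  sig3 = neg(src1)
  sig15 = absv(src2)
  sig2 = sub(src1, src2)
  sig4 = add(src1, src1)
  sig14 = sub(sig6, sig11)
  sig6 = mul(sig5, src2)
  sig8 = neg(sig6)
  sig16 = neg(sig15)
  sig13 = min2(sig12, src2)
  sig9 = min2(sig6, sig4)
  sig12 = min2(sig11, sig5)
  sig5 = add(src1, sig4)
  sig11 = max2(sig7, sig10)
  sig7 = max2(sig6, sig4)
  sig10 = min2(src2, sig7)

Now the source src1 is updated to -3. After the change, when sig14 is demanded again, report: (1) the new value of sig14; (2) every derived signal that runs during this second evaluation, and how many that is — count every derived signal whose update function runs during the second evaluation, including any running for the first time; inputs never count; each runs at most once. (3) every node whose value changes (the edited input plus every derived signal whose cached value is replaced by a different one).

Demanding sig14 again yields -39.
7 derived signals run: sig4, sig5, sig6, sig7, sig10, sig11, sig14.
The nodes whose values change: src1, sig4, sig5, sig6, sig7, sig10, sig11, sig14.

First demand of the output computes:
  sig4 = add(6, 6) = 12
  sig5 = add(6, 12) = 18
  sig6 = mul(18, 5) = 90
  sig7 = max2(90, 12) = 90
  sig10 = min2(5, 90) = 5
  sig11 = max2(90, 5) = 90
  sig14 = sub(90, 90) = 0

After the edit, cleaning proceeds:
  sig4: a read changed (src1 6->-3; src1 6->-3) — executes, giving -6.
  sig5: a read changed (src1 6->-3; sig4 12->-6) — executes, giving -9.
  sig6: a read changed (sig5 18->-9) — executes, giving -45.
  sig7: a read changed (sig6 90->-45; sig4 12->-6) — executes, giving -6.
  sig10: a read changed (sig7 90->-6) — executes, giving -6.
  sig11: a read changed (sig7 90->-6; sig10 5->-6) — executes, giving -6.
  sig14: a read changed (sig6 90->-45; sig11 90->-6) — executes, giving -39.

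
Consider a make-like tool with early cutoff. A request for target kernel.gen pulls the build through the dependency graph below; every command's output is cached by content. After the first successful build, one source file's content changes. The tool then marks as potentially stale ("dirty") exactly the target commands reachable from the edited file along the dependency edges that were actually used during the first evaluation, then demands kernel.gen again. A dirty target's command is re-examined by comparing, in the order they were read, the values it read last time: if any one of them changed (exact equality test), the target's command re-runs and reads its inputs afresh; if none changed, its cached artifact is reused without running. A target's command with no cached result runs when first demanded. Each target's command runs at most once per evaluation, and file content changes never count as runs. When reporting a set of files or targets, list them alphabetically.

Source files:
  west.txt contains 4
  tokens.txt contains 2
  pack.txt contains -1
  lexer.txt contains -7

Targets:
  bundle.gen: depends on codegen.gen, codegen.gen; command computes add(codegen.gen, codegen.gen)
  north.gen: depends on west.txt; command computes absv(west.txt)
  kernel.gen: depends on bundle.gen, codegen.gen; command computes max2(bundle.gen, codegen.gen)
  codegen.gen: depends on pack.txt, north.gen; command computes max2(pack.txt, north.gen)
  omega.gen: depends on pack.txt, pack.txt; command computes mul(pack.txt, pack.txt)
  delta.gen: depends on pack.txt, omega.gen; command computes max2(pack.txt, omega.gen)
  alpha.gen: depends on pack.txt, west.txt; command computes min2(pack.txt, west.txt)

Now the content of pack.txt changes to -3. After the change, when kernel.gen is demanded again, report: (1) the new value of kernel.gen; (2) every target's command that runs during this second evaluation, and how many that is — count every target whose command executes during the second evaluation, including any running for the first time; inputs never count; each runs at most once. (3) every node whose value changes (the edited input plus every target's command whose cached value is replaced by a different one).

First demand of the output computes:
  north.gen = absv(4) = 4
  codegen.gen = max2(-1, 4) = 4
  bundle.gen = add(4, 4) = 8
  kernel.gen = max2(8, 4) = 8

After the edit, cleaning proceeds:
  codegen.gen: a read changed (pack.txt -1->-3) — executes, giving 4 — identical to its old value.
  bundle.gen: dirty, but its reads are unchanged (codegen.gen unchanged, codegen.gen unchanged); cached 8 stands.
  kernel.gen: dirty, but its reads are unchanged (bundle.gen unchanged, codegen.gen unchanged); cached 8 stands.

Note the absorption at codegen.gen: it re-runs yet its value is the same, leaving the output's value untouched.

Demanding kernel.gen again yields 8.
1 target commands run: codegen.gen.
The nodes whose values change: pack.txt.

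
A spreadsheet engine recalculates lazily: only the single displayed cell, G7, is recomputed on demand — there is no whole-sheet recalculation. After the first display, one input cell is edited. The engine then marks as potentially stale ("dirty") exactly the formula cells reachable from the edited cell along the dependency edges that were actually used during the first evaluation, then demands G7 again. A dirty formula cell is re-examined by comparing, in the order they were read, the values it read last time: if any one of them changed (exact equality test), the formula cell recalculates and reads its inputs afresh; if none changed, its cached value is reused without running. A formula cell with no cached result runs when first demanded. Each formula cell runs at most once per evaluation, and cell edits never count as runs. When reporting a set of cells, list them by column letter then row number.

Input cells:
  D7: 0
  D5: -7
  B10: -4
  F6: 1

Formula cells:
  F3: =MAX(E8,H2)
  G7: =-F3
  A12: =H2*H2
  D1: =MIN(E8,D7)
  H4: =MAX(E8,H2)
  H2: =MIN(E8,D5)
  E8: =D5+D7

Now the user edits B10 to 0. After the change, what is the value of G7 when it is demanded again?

First evaluation (everything demanded from the output):
  E8 = -7 + 0 = -7
  H2 = MIN(-7, -7) = -7
  F3 = MAX(-7, -7) = -7
  G7 = -(-7) = 7

Propagation after the edit:
  B10 feeds no computation that the output demands — nothing is marked dirty and nothing runs.

Key observation: B10 is never demanded by the output, so the edit triggers no recomputation at all.

New value of G7: 7.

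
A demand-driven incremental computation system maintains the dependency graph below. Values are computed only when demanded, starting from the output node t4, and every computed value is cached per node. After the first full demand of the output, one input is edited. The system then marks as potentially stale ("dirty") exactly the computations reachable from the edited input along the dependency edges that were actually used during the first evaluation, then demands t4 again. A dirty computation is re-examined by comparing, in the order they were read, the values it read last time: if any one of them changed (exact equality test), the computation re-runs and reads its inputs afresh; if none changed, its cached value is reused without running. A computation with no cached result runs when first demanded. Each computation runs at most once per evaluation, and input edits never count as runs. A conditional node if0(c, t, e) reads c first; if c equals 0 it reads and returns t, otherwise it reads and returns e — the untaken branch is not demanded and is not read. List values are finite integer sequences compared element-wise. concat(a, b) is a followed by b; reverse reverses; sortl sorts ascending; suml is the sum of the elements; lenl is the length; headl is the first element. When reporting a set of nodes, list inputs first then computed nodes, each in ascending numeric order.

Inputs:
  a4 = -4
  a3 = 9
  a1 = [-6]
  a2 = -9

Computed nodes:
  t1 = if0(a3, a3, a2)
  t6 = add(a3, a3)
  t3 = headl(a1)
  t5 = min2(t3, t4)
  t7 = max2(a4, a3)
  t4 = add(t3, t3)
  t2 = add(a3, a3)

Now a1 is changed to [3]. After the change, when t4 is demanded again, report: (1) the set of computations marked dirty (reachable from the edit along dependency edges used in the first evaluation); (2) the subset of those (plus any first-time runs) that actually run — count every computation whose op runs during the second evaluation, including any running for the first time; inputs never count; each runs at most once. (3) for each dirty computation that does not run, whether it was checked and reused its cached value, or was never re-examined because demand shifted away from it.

First evaluation (everything demanded from the output):
  t3 = headl([-6]) = -6
  t4 = add(-6, -6) = -12

Propagation after the edit:
  t3: runs — a1 [-6]->[3]; result 3.
  t4: runs — t3 -6->3; t3 -6->3; result 6.

Marked dirty: t3, t4.
Computations that run: t3, t4 — 2 in total.
Every dirty computation ran.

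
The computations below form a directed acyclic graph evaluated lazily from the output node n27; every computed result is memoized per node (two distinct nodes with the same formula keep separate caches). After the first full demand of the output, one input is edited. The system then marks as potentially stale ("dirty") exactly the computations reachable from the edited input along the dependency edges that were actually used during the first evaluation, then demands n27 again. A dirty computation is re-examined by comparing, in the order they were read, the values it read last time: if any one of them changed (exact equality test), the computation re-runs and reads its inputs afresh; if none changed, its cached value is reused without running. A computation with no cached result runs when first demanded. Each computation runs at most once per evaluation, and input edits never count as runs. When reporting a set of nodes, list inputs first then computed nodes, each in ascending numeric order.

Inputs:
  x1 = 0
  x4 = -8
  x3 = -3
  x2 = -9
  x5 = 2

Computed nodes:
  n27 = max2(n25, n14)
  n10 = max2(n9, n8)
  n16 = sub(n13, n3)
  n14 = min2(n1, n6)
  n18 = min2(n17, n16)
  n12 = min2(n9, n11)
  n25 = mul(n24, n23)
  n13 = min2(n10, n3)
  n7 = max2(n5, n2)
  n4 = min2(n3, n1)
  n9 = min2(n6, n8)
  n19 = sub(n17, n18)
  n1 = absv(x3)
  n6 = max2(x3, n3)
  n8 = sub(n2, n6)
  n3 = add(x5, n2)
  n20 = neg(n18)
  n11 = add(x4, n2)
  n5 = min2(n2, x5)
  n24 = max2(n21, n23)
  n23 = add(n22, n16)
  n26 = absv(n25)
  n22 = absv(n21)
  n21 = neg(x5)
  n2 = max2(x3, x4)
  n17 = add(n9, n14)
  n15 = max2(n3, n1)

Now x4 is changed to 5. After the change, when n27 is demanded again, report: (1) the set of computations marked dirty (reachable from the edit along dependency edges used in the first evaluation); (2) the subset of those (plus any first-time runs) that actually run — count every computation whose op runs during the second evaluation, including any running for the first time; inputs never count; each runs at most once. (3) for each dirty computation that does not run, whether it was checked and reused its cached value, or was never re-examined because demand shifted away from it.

First demand of the output computes:
  n1 = absv(-3) = 3
  n2 = max2(-3, -8) = -3
  n3 = add(2, -3) = -1
  n6 = max2(-3, -1) = -1
  n8 = sub(-3, -1) = -2
  n9 = min2(-1, -2) = -2
  n10 = max2(-2, -2) = -2
  n13 = min2(-2, -1) = -2
  n14 = min2(3, -1) = -1
  n16 = sub(-2, -1) = -1
  n21 = neg(2) = -2
  n22 = absv(-2) = 2
  n23 = add(2, -1) = 1
  n24 = max2(-2, 1) = 1
  n25 = mul(1, 1) = 1
  n27 = max2(1, -1) = 1

After the edit, cleaning proceeds:
  n2: a read changed (x4 -8->5) — executes, giving 5.
  n3: a read changed (n2 -3->5) — executes, giving 7.
  n6: a read changed (n3 -1->7) — executes, giving 7.
  n8: a read changed (n2 -3->5; n6 -1->7) — executes, giving -2 — identical to its old value.
  n9: a read changed (n6 -1->7) — executes, giving -2 — identical to its old value.
  n10: dirty, but its reads are unchanged (n9 unchanged, n8 unchanged); cached -2 stands.
  n13: a read changed (n3 -1->7) — executes, giving -2 — identical to its old value.
  n14: a read changed (n6 -1->7) — executes, giving 3.
  n16: a read changed (n3 -1->7) — executes, giving -9.
  n23: a read changed (n16 -1->-9) — executes, giving -7.
  n24: a read changed (n23 1->-7) — executes, giving -2.
  n25: a read changed (n24 1->-2; n23 1->-7) — executes, giving 14.
  n27: a read changed (n25 1->14; n14 -1->3) — executes, giving 14.

Note where the cutoff bites: n10 is checked, finds nothing changed, and keeps its cache.

The edit dirties: n2, n3, n6, n8, n9, n10, n13, n14, n16, n23, n24, n25, n27.
12 computations run: n2, n3, n6, n8, n9, n13, n14, n16, n23, n24, n25, n27.
Cache hits after checking: n10.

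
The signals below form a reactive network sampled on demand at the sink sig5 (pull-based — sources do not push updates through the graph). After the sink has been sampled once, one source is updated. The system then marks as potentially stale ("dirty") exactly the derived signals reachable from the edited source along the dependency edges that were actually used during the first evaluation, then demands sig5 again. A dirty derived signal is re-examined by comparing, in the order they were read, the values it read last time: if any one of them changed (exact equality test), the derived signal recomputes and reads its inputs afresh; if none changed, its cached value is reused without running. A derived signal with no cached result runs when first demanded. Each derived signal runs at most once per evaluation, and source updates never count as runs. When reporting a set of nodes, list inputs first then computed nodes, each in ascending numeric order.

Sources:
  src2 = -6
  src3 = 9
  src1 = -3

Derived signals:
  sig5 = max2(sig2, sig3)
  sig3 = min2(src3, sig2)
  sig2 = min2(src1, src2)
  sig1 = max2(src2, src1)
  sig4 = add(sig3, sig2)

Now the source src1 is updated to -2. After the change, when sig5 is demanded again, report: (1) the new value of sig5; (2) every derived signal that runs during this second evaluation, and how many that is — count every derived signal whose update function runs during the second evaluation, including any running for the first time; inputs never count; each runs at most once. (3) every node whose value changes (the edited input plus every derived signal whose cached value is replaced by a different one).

Initial pass — values computed on the first demand:
  sig2 = min2(-3, -6) = -6
  sig3 = min2(9, -6) = -6
  sig5 = max2(-6, -6) = -6

Second demand — change propagation:
  sig2: re-runs because src1 -3->-2; new result -6 (unchanged).
  sig3: re-examined; everything it read last time is the same (src3 unchanged, sig2 unchanged) — cache -6 kept, no run.
  sig5: re-examined; everything it read last time is the same (sig2 unchanged, sig3 unchanged) — cache -6 kept, no run.

The important point: sig2 recomputes to an identical value, and the output ends up unchanged.

sig5 now evaluates to -6.
Run set: sig2 (1 run).
Changed values: src1.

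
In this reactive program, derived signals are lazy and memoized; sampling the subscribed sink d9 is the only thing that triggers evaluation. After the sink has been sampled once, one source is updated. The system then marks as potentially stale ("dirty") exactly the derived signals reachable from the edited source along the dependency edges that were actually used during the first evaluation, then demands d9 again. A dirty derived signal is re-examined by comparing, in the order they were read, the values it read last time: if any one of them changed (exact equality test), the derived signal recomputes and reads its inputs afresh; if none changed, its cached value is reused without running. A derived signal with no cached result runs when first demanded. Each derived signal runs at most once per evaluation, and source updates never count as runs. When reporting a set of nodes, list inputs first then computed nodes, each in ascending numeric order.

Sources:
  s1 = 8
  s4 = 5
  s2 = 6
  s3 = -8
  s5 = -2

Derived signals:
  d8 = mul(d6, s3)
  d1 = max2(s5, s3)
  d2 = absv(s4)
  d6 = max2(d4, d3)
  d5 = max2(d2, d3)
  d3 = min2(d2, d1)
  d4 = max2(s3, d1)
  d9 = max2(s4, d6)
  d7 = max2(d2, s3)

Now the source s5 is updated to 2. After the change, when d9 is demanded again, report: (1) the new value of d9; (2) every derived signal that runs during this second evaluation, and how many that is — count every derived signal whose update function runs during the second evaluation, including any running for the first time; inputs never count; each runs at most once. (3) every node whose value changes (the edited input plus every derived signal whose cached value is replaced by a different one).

Demanding d9 again yields 5.
5 derived signals run: d1, d3, d4, d6, d9.
The nodes whose values change: s5, d1, d3, d4, d6.

First demand of the output computes:
  d1 = max2(-2, -8) = -2
  d2 = absv(5) = 5
  d3 = min2(5, -2) = -2
  d4 = max2(-8, -2) = -2
  d6 = max2(-2, -2) = -2
  d9 = max2(5, -2) = 5

After the edit, cleaning proceeds:
  d1: a read changed (s5 -2->2) — executes, giving 2.
  d3: a read changed (d1 -2->2) — executes, giving 2.
  d4: a read changed (d1 -2->2) — executes, giving 2.
  d6: a read changed (d4 -2->2; d3 -2->2) — executes, giving 2.
  d9: a read changed (d6 -2->2) — executes, giving 5 — identical to its old value.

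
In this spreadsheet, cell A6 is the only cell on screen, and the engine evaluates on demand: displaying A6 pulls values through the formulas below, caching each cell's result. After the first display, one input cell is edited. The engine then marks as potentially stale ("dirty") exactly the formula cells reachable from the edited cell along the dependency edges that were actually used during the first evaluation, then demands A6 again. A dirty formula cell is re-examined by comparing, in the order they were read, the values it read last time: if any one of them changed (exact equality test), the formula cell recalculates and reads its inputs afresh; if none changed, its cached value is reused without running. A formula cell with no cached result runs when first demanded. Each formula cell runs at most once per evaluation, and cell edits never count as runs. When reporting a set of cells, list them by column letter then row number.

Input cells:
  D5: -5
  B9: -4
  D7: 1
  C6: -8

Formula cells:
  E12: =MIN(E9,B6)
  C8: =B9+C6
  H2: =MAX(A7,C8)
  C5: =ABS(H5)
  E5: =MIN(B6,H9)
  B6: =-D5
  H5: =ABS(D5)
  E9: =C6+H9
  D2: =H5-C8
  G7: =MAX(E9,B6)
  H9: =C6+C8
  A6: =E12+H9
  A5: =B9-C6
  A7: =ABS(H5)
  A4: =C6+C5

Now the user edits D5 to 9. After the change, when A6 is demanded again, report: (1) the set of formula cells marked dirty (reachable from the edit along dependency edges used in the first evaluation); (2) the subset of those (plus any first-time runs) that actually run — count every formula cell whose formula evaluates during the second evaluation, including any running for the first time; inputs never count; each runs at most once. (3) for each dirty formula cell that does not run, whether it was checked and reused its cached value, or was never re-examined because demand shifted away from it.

Initial pass — values computed on the first demand:
  B6 = -(-5) = 5
  C8 = -4 + -8 = -12
  H9 = -8 + -12 = -20
  E9 = -8 + -20 = -28
  E12 = MIN(-28, 5) = -28
  A6 = -28 + -20 = -48

Second demand — change propagation:
  B6: re-runs because D5 -5->9; new result -9.
  E12: re-runs because B6 5->-9; new result -28 (unchanged).
  A6: re-examined; everything it read last time is the same (E12 unchanged, H9 unchanged) — cache -48 kept, no run.

The important point: E12 recomputes to an identical value, and the output ends up unchanged.

Dirty set: A6, B6, E12.
Run set: B6, E12 (2 run).
Re-examined without running (cache reused): A6.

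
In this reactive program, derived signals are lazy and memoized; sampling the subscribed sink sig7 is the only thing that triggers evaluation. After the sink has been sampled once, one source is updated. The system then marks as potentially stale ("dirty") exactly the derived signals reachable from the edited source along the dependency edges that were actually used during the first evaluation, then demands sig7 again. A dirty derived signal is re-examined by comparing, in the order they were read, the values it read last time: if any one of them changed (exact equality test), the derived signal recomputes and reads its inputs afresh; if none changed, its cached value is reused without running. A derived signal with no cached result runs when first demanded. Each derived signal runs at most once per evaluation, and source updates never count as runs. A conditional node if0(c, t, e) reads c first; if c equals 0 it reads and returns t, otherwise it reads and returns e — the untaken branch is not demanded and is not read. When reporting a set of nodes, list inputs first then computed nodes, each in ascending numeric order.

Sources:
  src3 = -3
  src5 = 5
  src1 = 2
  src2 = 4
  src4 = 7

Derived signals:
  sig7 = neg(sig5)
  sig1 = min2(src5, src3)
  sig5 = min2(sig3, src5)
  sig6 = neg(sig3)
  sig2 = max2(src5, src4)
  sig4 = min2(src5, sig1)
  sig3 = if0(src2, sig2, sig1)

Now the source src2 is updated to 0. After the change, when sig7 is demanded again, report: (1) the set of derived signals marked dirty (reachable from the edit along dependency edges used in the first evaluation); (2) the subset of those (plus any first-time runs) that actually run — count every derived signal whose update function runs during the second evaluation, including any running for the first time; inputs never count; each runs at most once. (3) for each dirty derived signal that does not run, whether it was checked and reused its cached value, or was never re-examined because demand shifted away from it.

The edit dirties: sig3, sig5, sig7.
4 derived signals run: sig2, sig3, sig5, sig7.
No dirty derived signal escaped a run.
Note the branch switch — sig2 had no cache and runs now for the first time.

First demand of the output computes:
  sig1 = min2(5, -3) = -3
  sig3 = if0(src2=4 -> else branch sig1) = -3
  sig5 = min2(-3, 5) = -3
  sig7 = neg(-3) = 3

After the edit, cleaning proceeds:
  sig2: had never run; runs now, result 7.
  sig3: a read changed (src2 4->0) — executes, giving 7.
  sig5: a read changed (sig3 -3->7) — executes, giving 5.
  sig7: a read changed (sig5 -3->5) — executes, giving -5.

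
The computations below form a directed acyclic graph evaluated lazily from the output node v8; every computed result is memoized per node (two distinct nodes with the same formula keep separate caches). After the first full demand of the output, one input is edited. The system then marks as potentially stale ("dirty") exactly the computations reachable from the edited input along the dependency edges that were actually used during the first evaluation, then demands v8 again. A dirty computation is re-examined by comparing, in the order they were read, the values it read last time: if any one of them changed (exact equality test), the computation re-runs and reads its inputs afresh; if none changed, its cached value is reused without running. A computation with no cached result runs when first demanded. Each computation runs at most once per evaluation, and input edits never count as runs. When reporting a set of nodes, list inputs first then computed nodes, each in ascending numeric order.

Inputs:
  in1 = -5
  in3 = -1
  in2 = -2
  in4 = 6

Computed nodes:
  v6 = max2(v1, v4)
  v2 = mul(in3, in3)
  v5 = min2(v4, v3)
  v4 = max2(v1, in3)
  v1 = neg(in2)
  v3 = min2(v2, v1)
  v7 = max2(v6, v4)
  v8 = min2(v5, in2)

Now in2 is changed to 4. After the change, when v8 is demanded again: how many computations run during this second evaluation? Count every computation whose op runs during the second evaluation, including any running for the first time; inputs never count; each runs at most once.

5 computations run: v1, v3, v4, v5, v8.

First demand of the output computes:
  v1 = neg(-2) = 2
  v2 = mul(-1, -1) = 1
  v3 = min2(1, 2) = 1
  v4 = max2(2, -1) = 2
  v5 = min2(2, 1) = 1
  v8 = min2(1, -2) = -2

After the edit, cleaning proceeds:
  v1: a read changed (in2 -2->4) — executes, giving -4.
  v3: a read changed (v1 2->-4) — executes, giving -4.
  v4: a read changed (v1 2->-4) — executes, giving -1.
  v5: a read changed (v4 2->-1; v3 1->-4) — executes, giving -4.
  v8: a read changed (v5 1->-4; in2 -2->4) — executes, giving -4.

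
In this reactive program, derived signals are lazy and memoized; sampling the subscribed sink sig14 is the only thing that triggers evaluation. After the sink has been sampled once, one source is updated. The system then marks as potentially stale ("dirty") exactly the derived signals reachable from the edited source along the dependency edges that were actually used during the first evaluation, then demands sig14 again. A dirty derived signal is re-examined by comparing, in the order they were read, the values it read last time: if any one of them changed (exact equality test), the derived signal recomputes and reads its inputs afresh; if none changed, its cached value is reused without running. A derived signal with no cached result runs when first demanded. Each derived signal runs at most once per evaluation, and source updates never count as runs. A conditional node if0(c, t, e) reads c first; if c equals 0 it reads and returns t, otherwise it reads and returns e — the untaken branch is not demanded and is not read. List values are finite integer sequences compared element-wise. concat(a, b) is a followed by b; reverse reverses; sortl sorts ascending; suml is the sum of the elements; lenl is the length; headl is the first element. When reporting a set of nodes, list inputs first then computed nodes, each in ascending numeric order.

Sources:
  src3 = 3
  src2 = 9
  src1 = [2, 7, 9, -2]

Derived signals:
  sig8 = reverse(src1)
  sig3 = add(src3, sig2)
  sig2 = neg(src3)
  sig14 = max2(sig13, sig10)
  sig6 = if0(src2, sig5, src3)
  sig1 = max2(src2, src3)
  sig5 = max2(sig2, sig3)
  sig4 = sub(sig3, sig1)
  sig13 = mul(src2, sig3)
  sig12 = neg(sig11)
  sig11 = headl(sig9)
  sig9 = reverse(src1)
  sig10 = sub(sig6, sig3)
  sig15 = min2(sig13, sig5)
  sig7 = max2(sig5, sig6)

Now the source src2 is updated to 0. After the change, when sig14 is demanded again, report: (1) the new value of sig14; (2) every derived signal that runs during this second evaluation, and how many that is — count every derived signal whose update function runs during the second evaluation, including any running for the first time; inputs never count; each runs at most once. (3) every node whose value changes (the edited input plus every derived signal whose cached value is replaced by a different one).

First demand of the output computes:
  sig2 = neg(3) = -3
  sig3 = add(3, -3) = 0
  sig6 = if0(src2=9 -> else branch src3) = 3
  sig10 = sub(3, 0) = 3
  sig13 = mul(9, 0) = 0
  sig14 = max2(0, 3) = 3

After the edit, cleaning proceeds:
  sig5: had never run; runs now, result 0.
  sig6: a read changed (src2 9->0) — executes, giving 0.
  sig10: a read changed (sig6 3->0) — executes, giving 0.
  sig13: a read changed (src2 9->0) — executes, giving 0 — identical to its old value.
  sig14: a read changed (sig10 3->0) — executes, giving 0.

Note the branch switch — sig5 had no cache and runs now for the first time.

Demanding sig14 again yields 0.
5 derived signals run: sig5, sig6, sig10, sig13, sig14.
The nodes whose values change: src2, sig6, sig10, sig14.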